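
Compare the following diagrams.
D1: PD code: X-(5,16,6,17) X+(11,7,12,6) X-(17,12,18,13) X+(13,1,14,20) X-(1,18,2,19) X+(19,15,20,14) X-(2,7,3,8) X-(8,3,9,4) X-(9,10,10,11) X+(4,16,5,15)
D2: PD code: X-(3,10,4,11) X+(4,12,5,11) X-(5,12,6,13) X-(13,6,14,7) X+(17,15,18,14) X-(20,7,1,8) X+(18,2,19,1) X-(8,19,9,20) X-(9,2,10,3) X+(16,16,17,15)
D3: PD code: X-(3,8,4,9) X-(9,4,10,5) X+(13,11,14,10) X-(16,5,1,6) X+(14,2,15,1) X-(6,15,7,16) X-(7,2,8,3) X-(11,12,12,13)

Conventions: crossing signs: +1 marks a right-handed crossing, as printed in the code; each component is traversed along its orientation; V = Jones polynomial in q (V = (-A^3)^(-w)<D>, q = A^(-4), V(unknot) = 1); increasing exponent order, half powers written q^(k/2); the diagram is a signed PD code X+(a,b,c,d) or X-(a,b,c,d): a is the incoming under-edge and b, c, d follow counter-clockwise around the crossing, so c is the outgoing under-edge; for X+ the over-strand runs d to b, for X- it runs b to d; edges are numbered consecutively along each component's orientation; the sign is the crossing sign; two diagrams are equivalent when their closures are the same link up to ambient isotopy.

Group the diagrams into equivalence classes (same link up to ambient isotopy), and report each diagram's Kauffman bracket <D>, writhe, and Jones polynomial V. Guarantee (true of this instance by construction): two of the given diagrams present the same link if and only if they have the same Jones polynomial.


equivalence classes: {D1} | {D2, D3}
D1 (bracket A^-14 - A^-10 + A^-6 - A^-2 + A^2; 10 crossings at w = -2): V = q^-2 - q^-1 + 1 - q + q^2
V(D2) = -q^-6 + q^-5 - q^-4 + 2q^-3 - q^-2 + q^-1  [10 crossings, <D> = A^-2 - A^2 + 2A^6 - A^10 + A^14 - A^18, w = -2]
V(D3) = -q^-6 + q^-5 - q^-4 + 2q^-3 - q^-2 + q^-1  [8 crossings, <D> = A^-8 - A^-4 + 2 - A^4 + A^8 - A^12, w = -4]
key observation: comparing 3 Jones polynomials yields 2 groups


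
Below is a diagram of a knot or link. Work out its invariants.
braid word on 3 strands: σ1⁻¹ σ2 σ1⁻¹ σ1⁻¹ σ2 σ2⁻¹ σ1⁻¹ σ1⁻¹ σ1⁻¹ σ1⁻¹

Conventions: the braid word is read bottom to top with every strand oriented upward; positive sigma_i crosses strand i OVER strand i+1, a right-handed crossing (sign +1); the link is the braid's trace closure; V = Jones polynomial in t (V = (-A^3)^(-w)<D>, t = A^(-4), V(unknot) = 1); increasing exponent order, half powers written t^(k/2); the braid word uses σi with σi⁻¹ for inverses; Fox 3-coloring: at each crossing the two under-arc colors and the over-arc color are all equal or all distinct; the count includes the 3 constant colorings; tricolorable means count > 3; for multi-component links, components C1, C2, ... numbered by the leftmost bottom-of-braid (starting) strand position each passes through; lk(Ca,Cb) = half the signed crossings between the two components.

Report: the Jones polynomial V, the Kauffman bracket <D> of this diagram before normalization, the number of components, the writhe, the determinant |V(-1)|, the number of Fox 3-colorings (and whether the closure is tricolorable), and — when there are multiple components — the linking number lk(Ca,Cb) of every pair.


Jones polynomial: V(t) = -t^-10 + t^-9 - t^-8 + t^-7 - t^-6 + t^-5 + t^-3
<D> = A^-6 + A^2 - A^6 + A^10 - A^14 + A^18 - A^22; writhe -6
components 1, writhe -6 (10 crossings)
3-colorings: 3 of 3^10, det 7 — not tricolorable
note: w = -6 (over 10 crossings) is diagram-only; (-A^3)^(6) removes it from V


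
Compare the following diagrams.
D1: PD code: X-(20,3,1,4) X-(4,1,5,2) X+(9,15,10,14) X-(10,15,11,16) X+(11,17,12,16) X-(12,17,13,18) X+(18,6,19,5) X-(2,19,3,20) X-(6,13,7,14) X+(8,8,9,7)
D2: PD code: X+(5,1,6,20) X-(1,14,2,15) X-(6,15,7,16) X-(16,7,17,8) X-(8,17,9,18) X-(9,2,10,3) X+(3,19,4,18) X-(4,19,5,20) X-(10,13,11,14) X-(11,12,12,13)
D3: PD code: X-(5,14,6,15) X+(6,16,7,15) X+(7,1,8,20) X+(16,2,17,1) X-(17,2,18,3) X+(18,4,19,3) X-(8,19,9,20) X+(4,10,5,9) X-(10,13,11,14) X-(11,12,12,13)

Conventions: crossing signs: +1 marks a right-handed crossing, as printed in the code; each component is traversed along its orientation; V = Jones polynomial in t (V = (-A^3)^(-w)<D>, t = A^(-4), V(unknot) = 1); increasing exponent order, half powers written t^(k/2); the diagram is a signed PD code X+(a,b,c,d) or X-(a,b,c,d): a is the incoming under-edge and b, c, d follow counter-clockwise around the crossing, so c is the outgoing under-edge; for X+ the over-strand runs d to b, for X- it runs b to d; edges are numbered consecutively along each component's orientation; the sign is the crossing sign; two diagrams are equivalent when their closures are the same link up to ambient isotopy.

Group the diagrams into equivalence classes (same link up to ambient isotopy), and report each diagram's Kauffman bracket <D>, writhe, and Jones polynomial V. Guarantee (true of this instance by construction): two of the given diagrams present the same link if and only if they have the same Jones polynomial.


classes: {D1} | {D2} | {D3}
V(D1) = -t^-4 + t^-3 + t^-1  [10 crossings, <D> = A^-2 + A^6 - A^10, w = -2]
V(D2) = -t^-6 + t^-5 - t^-4 + 2t^-3 - t^-2 + t^-1  (w -6, c 10, <D> = A^-14 - A^-10 + 2A^-6 - A^-2 + A^2 - A^6)
D3 (bracket 1; 10 crossings at w = 0): V = 1
note: comparing 3 Jones polynomials yields 3 groups


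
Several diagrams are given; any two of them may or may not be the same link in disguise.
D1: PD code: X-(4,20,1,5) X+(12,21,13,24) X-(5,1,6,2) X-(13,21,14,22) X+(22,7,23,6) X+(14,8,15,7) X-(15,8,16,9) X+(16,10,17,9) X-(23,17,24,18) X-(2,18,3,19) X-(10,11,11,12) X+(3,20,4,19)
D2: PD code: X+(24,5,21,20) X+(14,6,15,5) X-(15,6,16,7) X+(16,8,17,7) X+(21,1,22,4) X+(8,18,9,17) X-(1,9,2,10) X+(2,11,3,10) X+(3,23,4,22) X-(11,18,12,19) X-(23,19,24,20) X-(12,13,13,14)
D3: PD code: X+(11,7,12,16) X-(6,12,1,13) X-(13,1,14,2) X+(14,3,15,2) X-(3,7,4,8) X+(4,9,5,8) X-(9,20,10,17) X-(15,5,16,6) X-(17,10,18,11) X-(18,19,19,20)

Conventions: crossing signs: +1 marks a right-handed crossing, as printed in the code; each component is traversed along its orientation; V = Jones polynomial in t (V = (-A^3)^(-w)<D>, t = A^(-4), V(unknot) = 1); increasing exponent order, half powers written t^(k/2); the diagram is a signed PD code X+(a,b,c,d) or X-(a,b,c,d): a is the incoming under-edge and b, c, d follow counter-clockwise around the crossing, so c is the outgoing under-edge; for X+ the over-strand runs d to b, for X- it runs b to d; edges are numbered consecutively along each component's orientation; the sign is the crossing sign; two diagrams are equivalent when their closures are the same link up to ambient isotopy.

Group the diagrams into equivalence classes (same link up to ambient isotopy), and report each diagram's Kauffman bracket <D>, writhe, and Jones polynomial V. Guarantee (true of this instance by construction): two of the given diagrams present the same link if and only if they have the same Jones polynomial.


grouping into links: {D1} | {D2} | {D3}
V(D1) = t^-3 + t^-2 + t^-1 + 1  (w -2, c 12, <D> = A^-6 + A^-2 + A^2 + A^6)
V(D2) = 1 + t + t^2 + t^3  [12 crossings, <D> = A^-6 + A^-2 + A^2 + A^6, w = +2]
D3 (bracket A^-8 + 2 + A^8; 10 crossings at w = -4): V = t^-5 + 2t^-3 + t^-1
why: 3 values of V(t) split the 3 diagrams


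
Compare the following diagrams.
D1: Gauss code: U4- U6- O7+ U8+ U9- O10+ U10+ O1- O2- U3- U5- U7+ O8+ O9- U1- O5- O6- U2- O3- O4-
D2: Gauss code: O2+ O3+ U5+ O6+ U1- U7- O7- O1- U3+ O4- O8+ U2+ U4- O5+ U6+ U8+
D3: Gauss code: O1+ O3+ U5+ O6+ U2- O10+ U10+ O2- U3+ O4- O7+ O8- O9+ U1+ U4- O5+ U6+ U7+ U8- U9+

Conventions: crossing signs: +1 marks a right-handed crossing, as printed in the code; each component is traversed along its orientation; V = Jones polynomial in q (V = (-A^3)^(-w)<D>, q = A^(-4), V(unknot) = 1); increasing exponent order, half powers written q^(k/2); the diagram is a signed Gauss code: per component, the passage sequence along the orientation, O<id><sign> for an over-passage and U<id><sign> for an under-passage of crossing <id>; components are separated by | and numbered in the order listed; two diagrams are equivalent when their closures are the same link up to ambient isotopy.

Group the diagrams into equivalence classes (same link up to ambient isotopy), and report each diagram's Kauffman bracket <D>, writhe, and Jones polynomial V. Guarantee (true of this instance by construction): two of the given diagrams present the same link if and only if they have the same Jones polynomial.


classes: {D1} | {D2, D3}
V(D1) = -q^-4 + q^-3 + q^-1  [10 crossings, <D> = A^-8 + 1 - A^4, w = -4]
V(D2) = q - q^2 + 2q^3 - q^4 + q^5 - q^6  [8 crossings, <D> = -A^-18 + A^-14 - A^-10 + 2A^-6 - A^-2 + A^2, w = +2]
V(D3) = q - q^2 + 2q^3 - q^4 + q^5 - q^6  [10 crossings, <D> = -A^-12 + A^-8 - A^-4 + 2 - A^4 + A^8, w = +4]
note: 2 classes among 3 diagrams; unequal V(q) rules out equality


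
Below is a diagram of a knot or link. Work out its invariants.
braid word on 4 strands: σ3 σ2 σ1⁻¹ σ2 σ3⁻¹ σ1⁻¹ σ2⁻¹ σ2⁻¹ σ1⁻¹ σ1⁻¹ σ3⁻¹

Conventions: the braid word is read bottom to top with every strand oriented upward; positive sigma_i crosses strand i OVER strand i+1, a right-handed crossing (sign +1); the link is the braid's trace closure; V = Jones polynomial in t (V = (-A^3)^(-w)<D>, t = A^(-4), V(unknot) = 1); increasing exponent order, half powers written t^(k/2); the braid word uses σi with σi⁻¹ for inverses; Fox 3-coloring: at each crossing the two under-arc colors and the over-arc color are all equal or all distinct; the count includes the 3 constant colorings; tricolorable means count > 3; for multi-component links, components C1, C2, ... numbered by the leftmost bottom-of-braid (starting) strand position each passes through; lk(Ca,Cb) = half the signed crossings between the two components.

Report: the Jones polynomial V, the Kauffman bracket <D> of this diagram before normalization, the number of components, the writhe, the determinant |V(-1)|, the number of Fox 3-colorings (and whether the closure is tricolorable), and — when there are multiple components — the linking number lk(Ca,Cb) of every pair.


V = t^-7 - 2t^-6 + 2t^-5 - 3t^-4 + 3t^-3 - 2t^-2 + 2t^-1
<D> = -2A^-11 + 2A^-7 - 3A^-3 + 3A - 2A^5 + 2A^9 - A^13 (w = -5)
1 component over 11 crossings, w = -5
9 Fox colorings among 3^11, |V(-1)| = 15: tricolorable
why: w = -5 shifts under R1 moves; the (-A^3)^(5) factor cancels that in V


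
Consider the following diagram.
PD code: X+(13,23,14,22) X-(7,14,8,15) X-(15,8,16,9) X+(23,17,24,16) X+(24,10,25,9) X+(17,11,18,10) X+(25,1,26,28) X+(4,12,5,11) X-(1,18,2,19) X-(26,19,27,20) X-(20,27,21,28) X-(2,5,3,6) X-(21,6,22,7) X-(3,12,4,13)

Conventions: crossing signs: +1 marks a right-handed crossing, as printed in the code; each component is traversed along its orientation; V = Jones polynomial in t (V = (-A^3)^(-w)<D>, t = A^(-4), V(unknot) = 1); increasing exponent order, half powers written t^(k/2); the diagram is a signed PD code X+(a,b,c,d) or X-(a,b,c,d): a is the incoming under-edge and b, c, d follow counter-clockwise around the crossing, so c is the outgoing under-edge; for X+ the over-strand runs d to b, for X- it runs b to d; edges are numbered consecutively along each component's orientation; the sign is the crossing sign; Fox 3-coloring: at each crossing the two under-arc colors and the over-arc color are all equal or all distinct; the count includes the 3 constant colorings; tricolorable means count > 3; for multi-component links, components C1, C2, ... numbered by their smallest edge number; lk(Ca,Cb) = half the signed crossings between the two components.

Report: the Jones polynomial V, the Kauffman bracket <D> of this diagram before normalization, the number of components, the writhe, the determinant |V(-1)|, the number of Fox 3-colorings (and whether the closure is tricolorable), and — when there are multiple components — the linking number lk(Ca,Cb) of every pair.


V = t^-4 - t^-3 + t^-2 - 2t^-1 + 2 - t + t^2
<D> = A^-14 - A^-10 + 2A^-6 - 2A^-2 + A^2 - A^6 + A^10 (w = -2)
1 component over 14 crossings, w = -2
9 Fox colorings among 3^14, |V(-1)| = 9: tricolorable
why: |V(-1)| = 9: so tricolorable, since 3 divides 9


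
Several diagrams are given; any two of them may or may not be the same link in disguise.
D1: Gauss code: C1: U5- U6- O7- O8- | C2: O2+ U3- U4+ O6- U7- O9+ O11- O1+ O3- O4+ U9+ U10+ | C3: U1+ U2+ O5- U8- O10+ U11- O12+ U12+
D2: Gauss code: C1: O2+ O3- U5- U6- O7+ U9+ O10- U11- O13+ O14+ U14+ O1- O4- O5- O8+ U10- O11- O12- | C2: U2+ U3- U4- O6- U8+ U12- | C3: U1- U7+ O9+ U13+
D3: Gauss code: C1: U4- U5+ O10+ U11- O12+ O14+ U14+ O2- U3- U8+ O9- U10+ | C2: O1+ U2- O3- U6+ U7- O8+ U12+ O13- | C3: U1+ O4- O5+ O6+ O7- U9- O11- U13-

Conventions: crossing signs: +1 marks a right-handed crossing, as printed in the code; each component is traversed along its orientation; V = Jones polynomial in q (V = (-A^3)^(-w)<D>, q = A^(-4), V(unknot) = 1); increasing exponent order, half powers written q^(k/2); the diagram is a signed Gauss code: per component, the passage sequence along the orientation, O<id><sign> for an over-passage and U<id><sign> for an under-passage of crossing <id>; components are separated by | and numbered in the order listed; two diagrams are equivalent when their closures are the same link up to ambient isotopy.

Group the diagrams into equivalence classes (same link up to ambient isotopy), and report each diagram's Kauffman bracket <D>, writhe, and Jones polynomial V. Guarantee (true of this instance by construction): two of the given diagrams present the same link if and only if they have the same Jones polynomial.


equivalence classes: {D1} | {D2} | {D3}
D1 (bracket 2 + A^8 + A^16; 12 crossings at w = 0): V = q^-4 + q^-2 + 2
V(D2) = -q^-6 + q^-5 - 2q^-4 + 3q^-3 - q^-2 + 3q^-1 + q  (w -2, c 14, <D> = A^-10 + 3A^-2 - A^2 + 3A^6 - 2A^10 + A^14 - A^18)
V(D3) = q^-3 + q^-2 + q^-1 + 1  (w 0, c 14, <D> = 1 + A^4 + A^8 + A^12)
observation: V(q) takes 3 values over 3 diagrams, fixing the grouping


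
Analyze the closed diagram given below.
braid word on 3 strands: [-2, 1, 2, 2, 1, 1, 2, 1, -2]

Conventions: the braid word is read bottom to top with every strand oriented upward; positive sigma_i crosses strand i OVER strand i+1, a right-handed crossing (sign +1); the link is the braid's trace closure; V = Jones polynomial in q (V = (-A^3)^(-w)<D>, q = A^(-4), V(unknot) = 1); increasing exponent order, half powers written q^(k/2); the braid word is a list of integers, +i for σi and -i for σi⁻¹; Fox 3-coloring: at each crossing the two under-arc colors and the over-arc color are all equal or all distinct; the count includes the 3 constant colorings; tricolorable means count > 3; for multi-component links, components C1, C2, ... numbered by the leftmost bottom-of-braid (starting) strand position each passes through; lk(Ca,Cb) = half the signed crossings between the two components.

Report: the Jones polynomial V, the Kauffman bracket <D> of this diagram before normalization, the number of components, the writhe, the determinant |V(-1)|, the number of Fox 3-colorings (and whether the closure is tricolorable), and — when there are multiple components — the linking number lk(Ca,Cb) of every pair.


V(q) = -q^(3/2) - 2q^(7/2) + q^(9/2) - q^(11/2) + q^(13/2)
bracket: -A^-11 + A^-7 - A^-3 + 2A + A^9, w = +5
2 components, writhe +5, over 9 crossings
lk(C1,C2) = +1
det 6, colorings 9 of 3^9 — tricolorable
observation: w = +5 (over 9 crossings) is diagram-only; (-A^3)^(-5) removes it from V


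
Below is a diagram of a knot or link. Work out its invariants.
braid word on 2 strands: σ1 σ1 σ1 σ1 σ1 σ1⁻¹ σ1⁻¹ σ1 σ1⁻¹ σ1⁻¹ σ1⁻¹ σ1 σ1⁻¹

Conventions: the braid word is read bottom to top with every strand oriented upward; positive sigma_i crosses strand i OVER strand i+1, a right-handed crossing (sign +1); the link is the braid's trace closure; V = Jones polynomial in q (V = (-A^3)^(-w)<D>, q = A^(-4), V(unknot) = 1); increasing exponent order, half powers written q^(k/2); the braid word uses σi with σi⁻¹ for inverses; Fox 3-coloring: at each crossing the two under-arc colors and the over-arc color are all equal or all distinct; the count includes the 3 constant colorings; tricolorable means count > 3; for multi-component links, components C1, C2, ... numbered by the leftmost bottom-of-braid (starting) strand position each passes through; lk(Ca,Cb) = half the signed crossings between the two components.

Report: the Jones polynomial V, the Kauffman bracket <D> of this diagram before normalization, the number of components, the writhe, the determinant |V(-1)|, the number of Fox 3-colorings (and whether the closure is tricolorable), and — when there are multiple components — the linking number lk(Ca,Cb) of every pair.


Jones polynomial: V(q) = 1
<D> = -A^3; writhe +1
components 1, writhe +1 (13 crossings)
3-colorings: 3 of 3^13, det 1 — not tricolorable
note: |V(-1)| = 1: so not tricolorable, since 3 does not divide 1


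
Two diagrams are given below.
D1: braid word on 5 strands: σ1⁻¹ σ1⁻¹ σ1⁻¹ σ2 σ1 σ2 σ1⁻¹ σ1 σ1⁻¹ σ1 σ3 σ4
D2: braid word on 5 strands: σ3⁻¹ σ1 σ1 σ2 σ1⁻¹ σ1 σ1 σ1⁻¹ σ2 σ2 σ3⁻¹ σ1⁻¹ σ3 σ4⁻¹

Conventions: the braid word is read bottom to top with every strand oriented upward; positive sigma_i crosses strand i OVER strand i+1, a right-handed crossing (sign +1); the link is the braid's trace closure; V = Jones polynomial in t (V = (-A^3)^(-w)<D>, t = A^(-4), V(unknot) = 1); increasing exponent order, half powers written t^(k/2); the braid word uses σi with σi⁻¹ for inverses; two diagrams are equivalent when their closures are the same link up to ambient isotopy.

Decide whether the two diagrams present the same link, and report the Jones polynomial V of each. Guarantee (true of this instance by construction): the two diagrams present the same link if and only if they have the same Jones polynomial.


equivalent: no
V(D1) = 1  (w +2, c 12, <D> = A^6)
D2 (bracket -A^-10 + A^-6 + A^2; 14 crossings at w = +2): V = t + t^3 - t^4
why: comparing 2 Jones polynomials yields 2 groups


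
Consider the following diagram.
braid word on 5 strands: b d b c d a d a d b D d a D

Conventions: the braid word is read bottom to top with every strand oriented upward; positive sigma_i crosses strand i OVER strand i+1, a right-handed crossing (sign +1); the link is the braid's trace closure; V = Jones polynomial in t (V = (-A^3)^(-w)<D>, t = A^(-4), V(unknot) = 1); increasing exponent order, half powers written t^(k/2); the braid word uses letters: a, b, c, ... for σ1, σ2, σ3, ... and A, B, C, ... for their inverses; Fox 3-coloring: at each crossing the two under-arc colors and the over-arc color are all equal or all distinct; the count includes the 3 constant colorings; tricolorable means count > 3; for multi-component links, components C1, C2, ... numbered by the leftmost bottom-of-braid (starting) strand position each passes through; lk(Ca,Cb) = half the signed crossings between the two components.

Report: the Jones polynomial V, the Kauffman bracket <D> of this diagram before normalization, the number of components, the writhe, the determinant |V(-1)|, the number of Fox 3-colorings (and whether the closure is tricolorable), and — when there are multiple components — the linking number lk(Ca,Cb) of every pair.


V(t) = t^3 + 2t^5 - 2t^6 + 2t^7 - 3t^8 + 2t^9 - 2t^10 + t^11
bracket: A^-14 - 2A^-10 + 2A^-6 - 3A^-2 + 2A^2 - 2A^6 + 2A^10 + A^18, w = +10
1 component, writhe +10, over 14 crossings
det 15, colorings 9 of 3^14 — tricolorable
observation: the word shrinks to σ2 σ4 σ2 σ3 σ4 σ1 σ4 σ1 σ4 σ2 σ1 σ4⁻¹ after cancelling


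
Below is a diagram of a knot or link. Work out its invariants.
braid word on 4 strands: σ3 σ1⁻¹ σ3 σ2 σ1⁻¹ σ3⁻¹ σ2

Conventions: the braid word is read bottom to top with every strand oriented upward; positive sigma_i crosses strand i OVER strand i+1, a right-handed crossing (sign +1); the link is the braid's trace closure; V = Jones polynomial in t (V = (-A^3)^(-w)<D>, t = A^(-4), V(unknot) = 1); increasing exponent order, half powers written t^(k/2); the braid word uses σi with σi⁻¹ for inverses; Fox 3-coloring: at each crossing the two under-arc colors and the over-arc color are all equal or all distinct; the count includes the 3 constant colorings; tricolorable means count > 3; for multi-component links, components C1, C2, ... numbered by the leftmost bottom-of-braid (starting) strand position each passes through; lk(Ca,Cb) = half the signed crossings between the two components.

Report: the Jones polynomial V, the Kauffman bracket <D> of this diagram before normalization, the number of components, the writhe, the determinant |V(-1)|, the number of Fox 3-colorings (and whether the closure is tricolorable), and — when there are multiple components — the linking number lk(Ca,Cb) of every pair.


V = t^-2 - t^-1 + 2 - 2t + t^2 - t^3 + t^4
<D> = -A^-13 + A^-9 - A^-5 + 2A^-1 - 2A^3 + A^7 - A^11 (w = +1)
1 component over 7 crossings, w = +1
9 Fox colorings among 3^7, |V(-1)| = 9: tricolorable
why: |V(-1)| = 9: so tricolorable, since 3 divides 9


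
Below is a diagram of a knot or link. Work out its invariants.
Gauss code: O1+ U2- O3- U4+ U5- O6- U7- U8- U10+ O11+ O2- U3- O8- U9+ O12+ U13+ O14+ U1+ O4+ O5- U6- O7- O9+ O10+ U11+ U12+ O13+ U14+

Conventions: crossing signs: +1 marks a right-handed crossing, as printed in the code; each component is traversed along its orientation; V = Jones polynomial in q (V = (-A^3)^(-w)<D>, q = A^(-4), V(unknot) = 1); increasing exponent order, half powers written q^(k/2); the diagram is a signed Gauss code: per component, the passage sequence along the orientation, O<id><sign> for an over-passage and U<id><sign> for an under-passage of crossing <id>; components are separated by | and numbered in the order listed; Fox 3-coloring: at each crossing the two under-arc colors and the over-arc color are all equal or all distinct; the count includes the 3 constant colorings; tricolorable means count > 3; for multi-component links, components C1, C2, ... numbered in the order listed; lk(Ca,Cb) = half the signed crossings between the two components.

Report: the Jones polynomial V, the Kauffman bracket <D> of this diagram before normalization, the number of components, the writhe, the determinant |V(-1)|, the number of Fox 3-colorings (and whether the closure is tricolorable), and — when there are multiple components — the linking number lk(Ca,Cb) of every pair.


V(q) = -q^-2 + 2q^-1 - 3 + 5q - 4q^2 + 5q^3 - 4q^4 + 2q^5 - q^6
bracket: -A^-18 + 2A^-14 - 4A^-10 + 5A^-6 - 4A^-2 + 5A^2 - 3A^6 + 2A^10 - A^14, w = +2
1 component, writhe +2, over 14 crossings
det 27, colorings 9 of 3^14 — tricolorable
observation: V spans 8 powers of q: at least 8 crossings in any diagram


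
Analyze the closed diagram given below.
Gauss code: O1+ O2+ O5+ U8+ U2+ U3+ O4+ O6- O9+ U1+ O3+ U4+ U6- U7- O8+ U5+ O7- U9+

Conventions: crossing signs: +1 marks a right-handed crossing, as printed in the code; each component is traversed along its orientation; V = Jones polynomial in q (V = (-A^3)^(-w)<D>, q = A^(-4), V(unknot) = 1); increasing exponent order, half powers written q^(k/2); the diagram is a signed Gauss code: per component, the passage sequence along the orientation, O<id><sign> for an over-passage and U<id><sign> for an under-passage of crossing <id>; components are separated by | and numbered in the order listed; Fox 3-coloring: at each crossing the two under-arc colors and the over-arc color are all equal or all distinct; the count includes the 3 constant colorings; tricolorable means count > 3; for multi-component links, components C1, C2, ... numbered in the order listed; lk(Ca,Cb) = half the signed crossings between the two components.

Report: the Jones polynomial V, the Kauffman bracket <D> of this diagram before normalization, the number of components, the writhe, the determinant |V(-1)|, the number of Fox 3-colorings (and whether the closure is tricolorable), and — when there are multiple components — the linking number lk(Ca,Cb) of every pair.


Jones polynomial: V(q) = q - q^2 + 2q^3 - q^4 + q^5 - q^6
<D> = A^-9 - A^-5 + A^-1 - 2A^3 + A^7 - A^11; writhe +5
components 1, writhe +5 (9 crossings)
3-colorings: 3 of 3^9, det 7 — not tricolorable
note: w = +5 (over 9 crossings) is diagram-only; (-A^3)^(-5) removes it from V


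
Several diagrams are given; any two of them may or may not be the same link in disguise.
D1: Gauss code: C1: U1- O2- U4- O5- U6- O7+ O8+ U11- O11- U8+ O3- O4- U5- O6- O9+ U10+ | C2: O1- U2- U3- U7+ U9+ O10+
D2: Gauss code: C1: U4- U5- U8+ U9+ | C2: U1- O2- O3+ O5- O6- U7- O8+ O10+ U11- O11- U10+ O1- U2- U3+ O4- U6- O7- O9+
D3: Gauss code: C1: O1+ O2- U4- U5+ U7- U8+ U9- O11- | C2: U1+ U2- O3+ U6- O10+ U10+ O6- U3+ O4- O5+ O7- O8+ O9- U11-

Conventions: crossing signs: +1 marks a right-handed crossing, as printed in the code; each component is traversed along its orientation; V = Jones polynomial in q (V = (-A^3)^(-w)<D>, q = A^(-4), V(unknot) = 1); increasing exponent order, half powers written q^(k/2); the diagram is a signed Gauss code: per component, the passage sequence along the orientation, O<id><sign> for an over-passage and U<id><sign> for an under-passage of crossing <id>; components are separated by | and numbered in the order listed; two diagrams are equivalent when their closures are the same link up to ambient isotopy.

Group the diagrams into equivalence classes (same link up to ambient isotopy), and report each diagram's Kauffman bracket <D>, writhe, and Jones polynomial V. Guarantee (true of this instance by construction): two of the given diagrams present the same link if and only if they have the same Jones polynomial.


equivalence classes: {D1, D2} | {D3}
D1 (bracket A^-7 + A^-3 + A - A^9; 11 crossings at w = -3): V = q^(-9/2) - q^(-5/2) - q^(-3/2) - q^(-1/2)
V(D2) = q^(-9/2) - q^(-5/2) - q^(-3/2) - q^(-1/2)  [11 crossings, <D> = A^-7 + A^-3 + A - A^9, w = -3]
D3 (bracket A^-1 + A^7; 11 crossings at w = -1): V = -q^(-5/2) - q^(-1/2)
key observation: 2 classes among 3 diagrams; unequal V(q) rules out equality


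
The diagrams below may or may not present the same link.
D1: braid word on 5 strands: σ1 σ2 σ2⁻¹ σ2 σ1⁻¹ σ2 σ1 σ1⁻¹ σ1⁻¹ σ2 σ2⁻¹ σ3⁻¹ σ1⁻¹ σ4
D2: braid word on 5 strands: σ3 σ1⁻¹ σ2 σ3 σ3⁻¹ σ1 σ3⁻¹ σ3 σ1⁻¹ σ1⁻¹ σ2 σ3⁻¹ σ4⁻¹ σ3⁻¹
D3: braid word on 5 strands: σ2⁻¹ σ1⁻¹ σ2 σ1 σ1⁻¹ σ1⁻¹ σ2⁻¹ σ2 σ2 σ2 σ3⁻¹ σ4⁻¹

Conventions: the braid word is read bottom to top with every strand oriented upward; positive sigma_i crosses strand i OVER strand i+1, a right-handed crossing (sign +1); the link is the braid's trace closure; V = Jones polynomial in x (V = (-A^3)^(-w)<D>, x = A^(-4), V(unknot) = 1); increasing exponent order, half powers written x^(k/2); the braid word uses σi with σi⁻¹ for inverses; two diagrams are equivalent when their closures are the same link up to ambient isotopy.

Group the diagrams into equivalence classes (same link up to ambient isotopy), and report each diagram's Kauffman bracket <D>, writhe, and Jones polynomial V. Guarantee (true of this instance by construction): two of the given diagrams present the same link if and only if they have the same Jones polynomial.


classes: {D1, D2, D3}
V(D1) = x^-2 - x^-1 + 1 - x + x^2  [14 crossings, <D> = A^-8 - A^-4 + 1 - A^4 + A^8, w = 0]
D2 (bracket A^-14 - A^-10 + A^-6 - A^-2 + A^2; 14 crossings at w = -2): V = x^-2 - x^-1 + 1 - x + x^2
D3 (bracket A^-14 - A^-10 + A^-6 - A^-2 + A^2; 12 crossings at w = -2): V = x^-2 - x^-1 + 1 - x + x^2
note: one V(x) for all 3 diagrams — one class (guaranteed)


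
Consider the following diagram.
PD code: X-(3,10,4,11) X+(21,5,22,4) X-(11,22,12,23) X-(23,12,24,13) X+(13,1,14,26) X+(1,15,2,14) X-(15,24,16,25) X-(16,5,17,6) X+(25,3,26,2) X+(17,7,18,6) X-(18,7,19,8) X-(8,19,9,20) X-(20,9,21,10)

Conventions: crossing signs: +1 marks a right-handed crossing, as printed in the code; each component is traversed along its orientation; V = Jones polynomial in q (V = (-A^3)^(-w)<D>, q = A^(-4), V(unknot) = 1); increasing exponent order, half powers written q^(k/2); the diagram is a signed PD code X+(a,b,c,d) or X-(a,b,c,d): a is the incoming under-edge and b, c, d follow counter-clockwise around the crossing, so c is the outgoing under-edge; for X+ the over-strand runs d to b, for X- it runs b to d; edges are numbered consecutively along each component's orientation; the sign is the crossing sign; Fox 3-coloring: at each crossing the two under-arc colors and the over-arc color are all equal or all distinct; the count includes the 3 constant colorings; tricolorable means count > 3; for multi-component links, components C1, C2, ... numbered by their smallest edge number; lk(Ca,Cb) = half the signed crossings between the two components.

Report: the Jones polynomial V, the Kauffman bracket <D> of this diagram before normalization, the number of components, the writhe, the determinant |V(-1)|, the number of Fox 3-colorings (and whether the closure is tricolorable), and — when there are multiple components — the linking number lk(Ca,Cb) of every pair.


V = -q^-8 + 3q^-7 - 6q^-6 + 9q^-5 - 12q^-4 + 13q^-3 - 11q^-2 + 10q^-1 - 6 + 3q - q^2
<D> = A^-17 - 3A^-13 + 6A^-9 - 10A^-5 + 11A^-1 - 13A^3 + 12A^7 - 9A^11 + 6A^15 - 3A^19 + A^23 (w = -3)
1 component over 13 crossings, w = -3
9 Fox colorings among 3^13, |V(-1)| = 75: tricolorable
why: det 75 = |V(-1)|; divisible by 3, so tricolorable


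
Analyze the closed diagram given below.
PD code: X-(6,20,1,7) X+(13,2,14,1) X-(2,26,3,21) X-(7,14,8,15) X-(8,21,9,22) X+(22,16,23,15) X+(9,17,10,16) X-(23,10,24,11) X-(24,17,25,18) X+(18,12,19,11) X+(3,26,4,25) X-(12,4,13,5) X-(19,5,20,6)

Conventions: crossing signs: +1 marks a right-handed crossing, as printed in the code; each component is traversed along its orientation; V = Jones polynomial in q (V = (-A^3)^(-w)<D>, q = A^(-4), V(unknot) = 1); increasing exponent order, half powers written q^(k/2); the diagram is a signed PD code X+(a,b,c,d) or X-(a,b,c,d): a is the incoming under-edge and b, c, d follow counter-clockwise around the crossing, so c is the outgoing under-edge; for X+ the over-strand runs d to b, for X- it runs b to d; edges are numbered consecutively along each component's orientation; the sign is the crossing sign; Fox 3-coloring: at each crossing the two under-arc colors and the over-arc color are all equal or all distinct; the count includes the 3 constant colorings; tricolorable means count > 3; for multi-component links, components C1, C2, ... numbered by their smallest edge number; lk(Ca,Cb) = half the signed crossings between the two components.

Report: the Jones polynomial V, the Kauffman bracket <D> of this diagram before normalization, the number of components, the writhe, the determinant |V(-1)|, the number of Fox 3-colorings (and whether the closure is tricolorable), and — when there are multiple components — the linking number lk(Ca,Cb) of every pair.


V = q^-5 + 2q^-3 + q^-1
<D> = -A^-5 - 2A^3 - A^11 (w = -3)
3 components over 13 crossings, w = -3
lk(C1,C2): -1
lk(C1,C3) = 0
linking number lk(C2,C3) = -1
3 Fox colorings among 3^13, |V(-1)| = 4: not tricolorable
why: w = -3 shifts under R1 moves; the (-A^3)^(3) factor cancels that in V


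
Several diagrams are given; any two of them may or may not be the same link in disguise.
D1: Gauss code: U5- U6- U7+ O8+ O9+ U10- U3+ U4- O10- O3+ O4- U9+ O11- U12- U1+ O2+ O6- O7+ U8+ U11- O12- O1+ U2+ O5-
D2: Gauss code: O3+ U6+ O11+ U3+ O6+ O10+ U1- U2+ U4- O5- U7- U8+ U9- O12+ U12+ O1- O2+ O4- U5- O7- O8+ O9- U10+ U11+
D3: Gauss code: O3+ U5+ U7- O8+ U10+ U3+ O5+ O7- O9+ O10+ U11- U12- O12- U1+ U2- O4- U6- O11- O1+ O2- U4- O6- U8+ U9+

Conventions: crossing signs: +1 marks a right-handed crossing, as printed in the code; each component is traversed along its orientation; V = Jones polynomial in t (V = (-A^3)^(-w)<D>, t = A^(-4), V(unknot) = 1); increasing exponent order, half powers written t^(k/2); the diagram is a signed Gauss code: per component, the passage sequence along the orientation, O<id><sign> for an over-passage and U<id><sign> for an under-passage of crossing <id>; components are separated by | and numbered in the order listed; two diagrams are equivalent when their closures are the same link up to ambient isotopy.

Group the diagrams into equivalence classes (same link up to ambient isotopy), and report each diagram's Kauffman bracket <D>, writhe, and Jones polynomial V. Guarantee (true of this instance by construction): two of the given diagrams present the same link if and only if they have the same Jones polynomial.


grouping into links: {D1} | {D2, D3}
V(D1) = 1  (w 0, c 12, <D> = 1)
D2 (bracket -A^-6 + A^-2 - A^2 + 3A^6 - A^10 + A^14 - A^18; 12 crossings at w = +2): V = -t^-3 + t^-2 - t^-1 + 3 - t + t^2 - t^3
D3 (bracket -A^-12 + A^-8 - A^-4 + 3 - A^4 + A^8 - A^12; 12 crossings at w = 0): V = -t^-3 + t^-2 - t^-1 + 3 - t + t^2 - t^3
why: V(t) takes 2 values over 3 diagrams, fixing the grouping


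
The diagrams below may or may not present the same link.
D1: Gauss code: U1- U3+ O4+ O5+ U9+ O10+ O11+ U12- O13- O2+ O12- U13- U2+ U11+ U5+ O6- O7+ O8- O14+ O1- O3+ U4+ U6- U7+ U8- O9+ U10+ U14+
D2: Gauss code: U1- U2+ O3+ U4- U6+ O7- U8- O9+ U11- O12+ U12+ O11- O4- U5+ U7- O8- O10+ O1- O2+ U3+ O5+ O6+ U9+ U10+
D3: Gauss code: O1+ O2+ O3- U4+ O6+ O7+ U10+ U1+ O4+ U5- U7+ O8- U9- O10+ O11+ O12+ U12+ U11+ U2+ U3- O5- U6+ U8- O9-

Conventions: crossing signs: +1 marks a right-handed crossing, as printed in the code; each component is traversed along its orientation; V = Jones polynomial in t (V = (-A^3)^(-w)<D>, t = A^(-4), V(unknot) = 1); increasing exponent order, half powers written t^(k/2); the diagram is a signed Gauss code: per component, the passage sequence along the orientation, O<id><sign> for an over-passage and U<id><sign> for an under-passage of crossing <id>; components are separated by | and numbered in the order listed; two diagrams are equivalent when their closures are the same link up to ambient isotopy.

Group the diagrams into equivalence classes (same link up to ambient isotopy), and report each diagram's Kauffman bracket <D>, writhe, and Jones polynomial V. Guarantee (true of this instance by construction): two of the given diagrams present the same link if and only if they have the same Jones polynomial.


grouping into links: {D1} | {D2, D3}
V(D1) = t - t^2 + 2t^3 - t^4 + t^5 - t^6  (w +4, c 14, <D> = -A^-12 + A^-8 - A^-4 + 2 - A^4 + A^8)
V(D2) = -t^-1 + 2 - t + 2t^2 - t^3 + t^4 - t^5  (w +2, c 12, <D> = -A^-14 + A^-10 - A^-6 + 2A^-2 - A^2 + 2A^6 - A^10)
D3 (bracket -A^-8 + A^-4 - 1 + 2A^4 - A^8 + 2A^12 - A^16; 12 crossings at w = +4): V = -t^-1 + 2 - t + 2t^2 - t^3 + t^4 - t^5
why: V(t) takes 2 values over 3 diagrams, fixing the grouping


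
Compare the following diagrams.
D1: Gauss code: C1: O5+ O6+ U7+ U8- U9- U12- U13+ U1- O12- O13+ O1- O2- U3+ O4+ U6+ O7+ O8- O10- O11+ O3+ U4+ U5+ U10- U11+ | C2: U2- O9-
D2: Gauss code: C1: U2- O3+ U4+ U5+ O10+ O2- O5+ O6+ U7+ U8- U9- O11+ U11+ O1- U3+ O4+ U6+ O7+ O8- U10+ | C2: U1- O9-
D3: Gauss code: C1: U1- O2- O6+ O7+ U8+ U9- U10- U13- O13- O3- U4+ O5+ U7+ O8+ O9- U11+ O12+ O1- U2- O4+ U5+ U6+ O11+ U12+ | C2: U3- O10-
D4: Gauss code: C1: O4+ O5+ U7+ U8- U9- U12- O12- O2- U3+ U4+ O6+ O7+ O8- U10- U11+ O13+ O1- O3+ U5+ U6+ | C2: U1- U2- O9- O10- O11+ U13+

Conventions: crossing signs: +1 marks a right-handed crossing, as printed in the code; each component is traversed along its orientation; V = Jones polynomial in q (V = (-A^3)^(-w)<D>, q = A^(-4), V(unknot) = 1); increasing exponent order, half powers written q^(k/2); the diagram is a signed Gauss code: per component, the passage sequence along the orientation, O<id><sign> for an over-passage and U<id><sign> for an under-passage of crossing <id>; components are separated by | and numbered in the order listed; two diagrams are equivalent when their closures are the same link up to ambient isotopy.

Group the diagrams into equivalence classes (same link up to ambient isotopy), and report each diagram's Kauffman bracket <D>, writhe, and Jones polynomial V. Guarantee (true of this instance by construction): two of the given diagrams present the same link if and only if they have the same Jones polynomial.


classes: {D1, D2, D3, D4}
V(D1) = -q^(-3/2) - 2q^(1/2) + q^(3/2) - q^(5/2) + q^(7/2)  [13 crossings, <D> = -A^-11 + A^-7 - A^-3 + 2A + A^9, w = +1]
V(D2) = -q^(-3/2) - 2q^(1/2) + q^(3/2) - q^(5/2) + q^(7/2)  (w +3, c 11, <D> = -A^-5 + A^-1 - A^3 + 2A^7 + A^15)
V(D3) = -q^(-3/2) - 2q^(1/2) + q^(3/2) - q^(5/2) + q^(7/2)  [13 crossings, <D> = -A^-11 + A^-7 - A^-3 + 2A + A^9, w = +1]
D4 (bracket -A^-11 + A^-7 - A^-3 + 2A + A^9; 13 crossings at w = +1): V = -q^(-3/2) - 2q^(1/2) + q^(3/2) - q^(5/2) + q^(7/2)
insight: all 4 diagrams share one V(q), hence one class


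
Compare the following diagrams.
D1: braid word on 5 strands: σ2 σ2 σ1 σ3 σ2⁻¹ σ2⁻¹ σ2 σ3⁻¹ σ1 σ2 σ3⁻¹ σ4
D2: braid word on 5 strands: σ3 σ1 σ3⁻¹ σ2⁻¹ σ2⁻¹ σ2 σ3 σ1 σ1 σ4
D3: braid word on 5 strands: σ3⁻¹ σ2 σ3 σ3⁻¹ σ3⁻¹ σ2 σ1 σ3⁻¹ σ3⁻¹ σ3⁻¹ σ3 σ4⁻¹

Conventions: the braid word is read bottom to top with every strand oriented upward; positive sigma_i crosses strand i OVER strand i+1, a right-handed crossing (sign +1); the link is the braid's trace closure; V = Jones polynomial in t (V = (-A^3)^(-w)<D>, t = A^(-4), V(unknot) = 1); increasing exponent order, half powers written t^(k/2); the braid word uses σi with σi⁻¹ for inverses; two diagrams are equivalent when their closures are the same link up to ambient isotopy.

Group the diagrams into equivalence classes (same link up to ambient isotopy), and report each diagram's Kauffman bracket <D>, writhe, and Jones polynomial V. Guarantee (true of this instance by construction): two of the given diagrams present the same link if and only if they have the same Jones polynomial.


classes: {D1} | {D2} | {D3}
V(D1) = t^-1 - 2 + 3t - 3t^2 + 4t^3 - 3t^4 + 2t^5 - t^6  [12 crossings, <D> = -A^-12 + 2A^-8 - 3A^-4 + 4 - 3A^4 + 3A^8 - 2A^12 + A^16, w = +4]
D2 (bracket -A^-4 + 1 + A^8; 10 crossings at w = +4): V = t + t^3 - t^4
D3 (bracket A^-10 - A^-6 + 2A^-2 - 2A^2 + 2A^6 - 2A^10 + A^14; 12 crossings at w = -2): V = t^-5 - 2t^-4 + 2t^-3 - 2t^-2 + 2t^-1 - 1 + t
note: 3 classes among 3 diagrams; unequal V(t) rules out equality


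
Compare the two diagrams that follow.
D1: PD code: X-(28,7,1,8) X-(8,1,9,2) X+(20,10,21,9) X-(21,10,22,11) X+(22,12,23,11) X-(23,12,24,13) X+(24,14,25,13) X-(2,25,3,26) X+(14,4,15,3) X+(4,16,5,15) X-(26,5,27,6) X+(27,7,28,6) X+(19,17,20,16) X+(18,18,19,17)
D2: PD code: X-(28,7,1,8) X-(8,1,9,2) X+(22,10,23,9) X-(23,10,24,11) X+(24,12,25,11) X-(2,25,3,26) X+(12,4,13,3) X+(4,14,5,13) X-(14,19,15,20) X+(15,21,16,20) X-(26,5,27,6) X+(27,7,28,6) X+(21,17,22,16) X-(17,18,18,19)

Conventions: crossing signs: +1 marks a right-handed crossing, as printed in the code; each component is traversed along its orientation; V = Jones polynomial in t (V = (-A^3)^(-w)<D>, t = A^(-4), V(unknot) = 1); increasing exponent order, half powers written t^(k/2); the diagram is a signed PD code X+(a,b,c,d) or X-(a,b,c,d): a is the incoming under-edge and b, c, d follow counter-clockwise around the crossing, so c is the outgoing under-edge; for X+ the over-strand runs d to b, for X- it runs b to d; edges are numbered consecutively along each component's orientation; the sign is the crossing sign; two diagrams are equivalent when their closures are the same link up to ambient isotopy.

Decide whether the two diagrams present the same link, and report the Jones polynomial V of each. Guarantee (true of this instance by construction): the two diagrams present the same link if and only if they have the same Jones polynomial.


equivalent: yes
V(D1) = -t^-3 + 2t^-2 - 2t^-1 + 3 - 2t + 2t^2 - t^3  (w +2, c 14, <D> = -A^-6 + 2A^-2 - 2A^2 + 3A^6 - 2A^10 + 2A^14 - A^18)
V(D2) = -t^-3 + 2t^-2 - 2t^-1 + 3 - 2t + 2t^2 - t^3  [14 crossings, <D> = -A^-12 + 2A^-8 - 2A^-4 + 3 - 2A^4 + 2A^8 - A^12, w = 0]
key observation: one V(t) for all 2 diagrams — one class (guaranteed)


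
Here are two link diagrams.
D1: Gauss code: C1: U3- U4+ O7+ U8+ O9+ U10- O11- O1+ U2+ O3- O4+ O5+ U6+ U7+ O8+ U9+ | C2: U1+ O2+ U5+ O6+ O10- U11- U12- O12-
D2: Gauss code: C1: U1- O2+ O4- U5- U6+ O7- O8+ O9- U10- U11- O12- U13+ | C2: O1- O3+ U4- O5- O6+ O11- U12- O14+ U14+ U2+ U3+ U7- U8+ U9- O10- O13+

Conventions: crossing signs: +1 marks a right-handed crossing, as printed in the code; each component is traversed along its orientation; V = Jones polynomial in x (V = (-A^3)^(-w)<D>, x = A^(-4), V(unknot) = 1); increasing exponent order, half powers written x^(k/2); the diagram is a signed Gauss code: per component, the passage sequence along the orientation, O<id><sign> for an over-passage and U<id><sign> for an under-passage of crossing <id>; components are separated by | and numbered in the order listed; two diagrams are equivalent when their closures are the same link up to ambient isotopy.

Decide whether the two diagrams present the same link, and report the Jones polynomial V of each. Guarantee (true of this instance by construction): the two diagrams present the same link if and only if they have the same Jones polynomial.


equivalent: no
D1 (bracket A^-14 - A^-10 + A^-6 - 2A^-2 - A^6; 12 crossings at w = +4): V = -x^(3/2) - 2x^(7/2) + x^(9/2) - x^(11/2) + x^(13/2)
V(D2) = -x^(-9/2) - x^(-5/2) + x^(-3/2) - x^(-1/2)  (w -2, c 14, <D> = -A^-4 + 1 - A^4 - A^12)
key observation: 2 values of V(x) split the 2 diagrams
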